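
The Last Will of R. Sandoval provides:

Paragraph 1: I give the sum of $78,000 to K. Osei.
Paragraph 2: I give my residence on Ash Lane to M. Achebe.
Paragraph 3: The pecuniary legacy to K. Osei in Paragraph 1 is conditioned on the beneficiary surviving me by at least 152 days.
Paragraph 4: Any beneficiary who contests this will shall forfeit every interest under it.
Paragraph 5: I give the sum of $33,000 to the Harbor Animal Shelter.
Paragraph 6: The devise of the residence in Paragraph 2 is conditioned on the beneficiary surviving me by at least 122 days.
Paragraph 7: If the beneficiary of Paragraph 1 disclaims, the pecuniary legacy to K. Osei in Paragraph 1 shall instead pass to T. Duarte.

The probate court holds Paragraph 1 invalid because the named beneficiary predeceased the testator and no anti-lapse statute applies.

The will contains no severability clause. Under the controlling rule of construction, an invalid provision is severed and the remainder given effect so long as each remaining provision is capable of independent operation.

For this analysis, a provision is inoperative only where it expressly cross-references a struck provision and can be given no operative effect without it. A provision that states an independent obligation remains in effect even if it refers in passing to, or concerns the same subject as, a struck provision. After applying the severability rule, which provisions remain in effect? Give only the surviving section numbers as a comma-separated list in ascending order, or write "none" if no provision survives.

Paragraph 1 is struck. Paragraph 3 merely fixes the survivorship condition on Paragraph 1; with Paragraph 1 gone it has nothing to operate on and falls away. Paragraph 7 operates only by reference to Paragraph 1, so it falls with Paragraph 1. With no severability clause, the stated default rule severs what cannot stand and enforces each remaining provision that can operate on its own. Paragraph 2, Paragraph 4, Paragraph 5, and Paragraph 6 remain in effect.

2, 4, 5, 6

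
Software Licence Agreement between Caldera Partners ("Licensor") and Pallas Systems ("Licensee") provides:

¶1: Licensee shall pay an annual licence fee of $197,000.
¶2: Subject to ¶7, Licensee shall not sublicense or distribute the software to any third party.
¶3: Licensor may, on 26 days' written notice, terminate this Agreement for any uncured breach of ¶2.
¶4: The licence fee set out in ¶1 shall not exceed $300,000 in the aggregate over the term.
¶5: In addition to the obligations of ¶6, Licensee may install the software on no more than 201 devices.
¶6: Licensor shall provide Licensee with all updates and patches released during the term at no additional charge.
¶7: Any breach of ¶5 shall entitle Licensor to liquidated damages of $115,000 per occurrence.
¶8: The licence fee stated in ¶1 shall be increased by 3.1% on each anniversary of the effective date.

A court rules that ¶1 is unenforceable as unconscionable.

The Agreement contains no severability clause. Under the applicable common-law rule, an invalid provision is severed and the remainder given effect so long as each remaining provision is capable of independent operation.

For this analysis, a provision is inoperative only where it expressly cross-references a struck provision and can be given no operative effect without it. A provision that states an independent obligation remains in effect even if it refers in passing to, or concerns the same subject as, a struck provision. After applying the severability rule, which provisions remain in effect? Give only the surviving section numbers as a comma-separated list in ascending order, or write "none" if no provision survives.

¶1 is struck. ¶4 does nothing except set the aggregate cap on the licence fee by reference to ¶1; with ¶1 gone it has no independent effect and is inoperative. ¶8 operates only by reference to ¶1, so it falls with ¶1. With no severability clause, the stated default rule severs what cannot stand and enforces each remaining provision that can operate on its own. ¶2, ¶3, ¶5, ¶6, and ¶7 remain in effect.

2, 3, 5, 6, 7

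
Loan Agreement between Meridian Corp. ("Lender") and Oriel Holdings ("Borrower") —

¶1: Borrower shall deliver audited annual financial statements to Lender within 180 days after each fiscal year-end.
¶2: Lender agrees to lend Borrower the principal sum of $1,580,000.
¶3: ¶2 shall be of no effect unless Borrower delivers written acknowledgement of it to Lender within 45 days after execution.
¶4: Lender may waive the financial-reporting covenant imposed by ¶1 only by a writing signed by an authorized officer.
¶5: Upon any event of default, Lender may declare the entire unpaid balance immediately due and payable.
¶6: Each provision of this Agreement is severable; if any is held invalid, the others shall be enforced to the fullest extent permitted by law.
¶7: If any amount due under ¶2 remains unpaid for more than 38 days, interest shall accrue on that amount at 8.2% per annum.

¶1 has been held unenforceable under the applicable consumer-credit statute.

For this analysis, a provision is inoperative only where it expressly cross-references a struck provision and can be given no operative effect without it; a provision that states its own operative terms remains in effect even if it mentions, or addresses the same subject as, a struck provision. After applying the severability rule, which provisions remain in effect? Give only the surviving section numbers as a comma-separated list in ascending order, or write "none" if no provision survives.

¶1 is struck. The only function of ¶4 is the waiver condition for ¶1, so it cannot stand once ¶1 is removed. Under the severability clause in ¶6, the remaining provisions continue in force. ¶2, ¶3, ¶5, ¶6, and ¶7 remain in effect.

2, 3, 5, 6, 7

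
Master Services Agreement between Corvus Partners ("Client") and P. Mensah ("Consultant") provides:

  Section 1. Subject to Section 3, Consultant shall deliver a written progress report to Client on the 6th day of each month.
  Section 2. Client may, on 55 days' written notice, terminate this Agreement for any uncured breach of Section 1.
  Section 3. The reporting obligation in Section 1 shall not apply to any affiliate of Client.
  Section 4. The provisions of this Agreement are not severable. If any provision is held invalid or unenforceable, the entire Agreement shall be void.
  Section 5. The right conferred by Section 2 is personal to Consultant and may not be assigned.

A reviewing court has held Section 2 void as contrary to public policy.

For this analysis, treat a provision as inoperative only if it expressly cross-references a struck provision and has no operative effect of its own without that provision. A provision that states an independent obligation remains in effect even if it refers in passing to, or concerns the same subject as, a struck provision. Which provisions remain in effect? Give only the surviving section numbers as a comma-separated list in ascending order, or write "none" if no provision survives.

none

Section 2 is struck. Section 5 operates only by reference to Section 2, so it falls with Section 2. Section 4 provides that the Agreement is not severable, so the invalidity of any one provision voids the entire Agreement. No provision of the Agreement survives.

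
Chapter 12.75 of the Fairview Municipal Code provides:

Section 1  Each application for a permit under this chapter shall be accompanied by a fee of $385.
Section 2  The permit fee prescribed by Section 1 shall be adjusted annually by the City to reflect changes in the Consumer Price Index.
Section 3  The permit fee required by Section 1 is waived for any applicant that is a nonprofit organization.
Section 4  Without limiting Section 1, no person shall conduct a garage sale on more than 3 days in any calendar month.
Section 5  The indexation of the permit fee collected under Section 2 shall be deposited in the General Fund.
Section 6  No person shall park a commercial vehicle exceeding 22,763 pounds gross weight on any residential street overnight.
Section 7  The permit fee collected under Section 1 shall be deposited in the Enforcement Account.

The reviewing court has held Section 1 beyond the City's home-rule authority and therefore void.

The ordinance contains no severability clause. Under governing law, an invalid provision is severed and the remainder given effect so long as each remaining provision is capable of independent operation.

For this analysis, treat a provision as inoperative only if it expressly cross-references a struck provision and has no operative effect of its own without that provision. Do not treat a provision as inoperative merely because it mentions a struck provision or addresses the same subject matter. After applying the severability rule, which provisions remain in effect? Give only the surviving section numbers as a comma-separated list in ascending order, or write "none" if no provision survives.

Section 1 is struck. Section 2 operates only by reference to Section 1, so it falls with Section 1. Section 3 has no operative effect of its own apart from Section 1 and is therefore inoperative. Section 7 does nothing except set the disposition of the permit fee by reference to Section 1; with Section 1 gone it has no independent effect and is inoperative. Section 5 has no operative effect of its own apart from Section 2 and is therefore inoperative. Section 4 mentions Section 1 but its own obligation stands independently of Section 1, so Section 4 is not affected. Under the stated default rule, only provisions that cannot operate independently fall away; the rest are enforced. The provisions still in force are Section 4 and Section 6.

4, 6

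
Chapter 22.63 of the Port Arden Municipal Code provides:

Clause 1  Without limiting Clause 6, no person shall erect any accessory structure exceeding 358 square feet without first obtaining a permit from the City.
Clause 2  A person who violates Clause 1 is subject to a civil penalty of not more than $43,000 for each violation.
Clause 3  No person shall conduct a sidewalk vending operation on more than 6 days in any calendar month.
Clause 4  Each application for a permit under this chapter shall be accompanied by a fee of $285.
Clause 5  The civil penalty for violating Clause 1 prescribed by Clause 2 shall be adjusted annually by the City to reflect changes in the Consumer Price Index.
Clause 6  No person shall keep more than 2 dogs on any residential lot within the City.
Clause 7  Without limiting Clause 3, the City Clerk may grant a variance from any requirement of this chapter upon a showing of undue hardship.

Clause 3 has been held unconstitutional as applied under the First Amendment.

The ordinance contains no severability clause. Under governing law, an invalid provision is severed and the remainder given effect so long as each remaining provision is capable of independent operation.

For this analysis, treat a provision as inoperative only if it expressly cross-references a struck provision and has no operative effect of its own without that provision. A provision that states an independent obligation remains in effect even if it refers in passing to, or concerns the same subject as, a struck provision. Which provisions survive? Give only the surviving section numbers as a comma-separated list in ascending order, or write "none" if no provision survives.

Clause 3 is struck. Although Clause 7 refers to Clause 3, its operative terms do not depend on Clause 3, so it remains in effect. No other provision's operative terms depend on Clause 3. With no severability clause, the stated default rule severs what cannot stand and enforces each remaining provision that can operate on its own. The provisions still in force are Clause 1, Clause 2, Clause 4, Clause 5, Clause 6, and Clause 7.

1, 2, 4, 5, 6, 7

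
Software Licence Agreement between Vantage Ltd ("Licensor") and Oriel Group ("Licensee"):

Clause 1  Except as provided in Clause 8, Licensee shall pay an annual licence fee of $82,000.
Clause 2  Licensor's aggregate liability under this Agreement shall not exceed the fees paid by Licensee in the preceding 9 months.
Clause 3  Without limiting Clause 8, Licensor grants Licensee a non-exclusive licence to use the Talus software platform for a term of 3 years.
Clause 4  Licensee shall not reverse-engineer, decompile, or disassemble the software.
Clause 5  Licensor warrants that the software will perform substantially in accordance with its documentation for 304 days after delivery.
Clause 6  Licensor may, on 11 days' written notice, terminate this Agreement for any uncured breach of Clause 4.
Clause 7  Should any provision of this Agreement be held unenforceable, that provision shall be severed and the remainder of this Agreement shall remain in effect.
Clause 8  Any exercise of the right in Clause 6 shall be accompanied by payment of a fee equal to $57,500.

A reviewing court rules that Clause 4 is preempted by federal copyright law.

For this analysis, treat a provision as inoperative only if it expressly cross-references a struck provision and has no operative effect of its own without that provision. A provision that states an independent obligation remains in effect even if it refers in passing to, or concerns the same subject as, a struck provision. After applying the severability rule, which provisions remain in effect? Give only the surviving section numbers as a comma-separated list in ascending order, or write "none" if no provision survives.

1, 2, 3, 5, 7

Clause 4 is struck. Clause 6 operates only by reference to Clause 4, so it falls with Clause 4. Clause 8 operates only by reference to Clause 6, so it falls with Clause 6. Although Clause 1 refers to Clause 8, its operative terms do not depend on Clause 8, so it remains in effect. Although Clause 3 refers to Clause 8, its operative terms do not depend on Clause 8, so it remains in effect. Under the severability clause in Clause 7, the remaining provisions continue in force. That leaves Clause 1, Clause 2, Clause 3, Clause 5, and Clause 7 in effect.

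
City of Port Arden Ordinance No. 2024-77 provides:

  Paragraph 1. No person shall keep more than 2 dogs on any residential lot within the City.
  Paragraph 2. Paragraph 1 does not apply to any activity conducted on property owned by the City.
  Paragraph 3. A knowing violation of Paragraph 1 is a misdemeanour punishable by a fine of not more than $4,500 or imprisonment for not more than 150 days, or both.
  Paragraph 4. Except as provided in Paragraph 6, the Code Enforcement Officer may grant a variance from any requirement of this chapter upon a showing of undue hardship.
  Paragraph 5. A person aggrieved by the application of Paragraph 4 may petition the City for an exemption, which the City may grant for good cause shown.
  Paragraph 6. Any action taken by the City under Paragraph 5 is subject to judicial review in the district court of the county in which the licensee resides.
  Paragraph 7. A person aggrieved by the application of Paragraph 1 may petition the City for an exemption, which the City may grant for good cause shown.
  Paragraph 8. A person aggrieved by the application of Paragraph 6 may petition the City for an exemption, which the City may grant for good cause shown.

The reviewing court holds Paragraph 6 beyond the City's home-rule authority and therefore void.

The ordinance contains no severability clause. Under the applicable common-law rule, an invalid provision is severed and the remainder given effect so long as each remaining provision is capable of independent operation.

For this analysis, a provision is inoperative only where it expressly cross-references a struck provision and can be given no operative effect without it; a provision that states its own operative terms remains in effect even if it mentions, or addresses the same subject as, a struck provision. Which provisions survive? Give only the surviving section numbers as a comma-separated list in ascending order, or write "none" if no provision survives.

1, 2, 3, 4, 5, 7

Paragraph 6 is struck. The only function of Paragraph 8 is the exemption procedure for Paragraph 6, so it cannot stand once Paragraph 6 is removed. Paragraph 4 mentions Paragraph 6 but its own obligation stands independently of Paragraph 6, so Paragraph 4 is not affected. Under the stated default rule, only provisions that cannot operate independently fall away; the rest are enforced. Paragraph 1, Paragraph 2, Paragraph 3, Paragraph 4, Paragraph 5, and Paragraph 7 remain in effect.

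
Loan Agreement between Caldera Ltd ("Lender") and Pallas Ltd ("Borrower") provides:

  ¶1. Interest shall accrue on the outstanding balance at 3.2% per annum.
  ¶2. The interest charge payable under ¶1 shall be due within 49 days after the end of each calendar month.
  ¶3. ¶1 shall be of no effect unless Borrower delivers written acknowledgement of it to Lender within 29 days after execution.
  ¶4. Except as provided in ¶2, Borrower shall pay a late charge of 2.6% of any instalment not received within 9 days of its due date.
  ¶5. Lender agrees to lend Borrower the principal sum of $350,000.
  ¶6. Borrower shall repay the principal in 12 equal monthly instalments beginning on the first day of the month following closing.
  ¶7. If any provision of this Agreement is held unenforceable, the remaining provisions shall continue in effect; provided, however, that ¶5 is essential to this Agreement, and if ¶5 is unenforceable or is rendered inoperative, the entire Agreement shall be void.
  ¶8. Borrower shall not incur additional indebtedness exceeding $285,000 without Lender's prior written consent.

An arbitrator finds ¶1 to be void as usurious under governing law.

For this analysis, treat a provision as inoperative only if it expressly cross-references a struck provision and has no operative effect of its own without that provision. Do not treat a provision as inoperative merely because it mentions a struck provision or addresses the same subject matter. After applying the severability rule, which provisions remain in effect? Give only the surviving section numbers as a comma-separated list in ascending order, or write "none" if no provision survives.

¶1 is struck. The whole of ¶2 is the payment deadline for the interest charge, defined by reference to ¶1, so ¶2 cannot stand once ¶1 is removed. ¶3 has no operative effect of its own apart from ¶1 and is therefore inoperative. ¶4 mentions ¶2 but its own obligation stands independently of ¶2, so ¶4 is not affected. ¶7 makes ¶5 an essential term, but ¶5 is unaffected, so the severability proviso in ¶7 preserves the remaining provisions. ¶4, ¶5, ¶6, ¶7, and ¶8 remain in effect.

4, 5, 6, 7, 8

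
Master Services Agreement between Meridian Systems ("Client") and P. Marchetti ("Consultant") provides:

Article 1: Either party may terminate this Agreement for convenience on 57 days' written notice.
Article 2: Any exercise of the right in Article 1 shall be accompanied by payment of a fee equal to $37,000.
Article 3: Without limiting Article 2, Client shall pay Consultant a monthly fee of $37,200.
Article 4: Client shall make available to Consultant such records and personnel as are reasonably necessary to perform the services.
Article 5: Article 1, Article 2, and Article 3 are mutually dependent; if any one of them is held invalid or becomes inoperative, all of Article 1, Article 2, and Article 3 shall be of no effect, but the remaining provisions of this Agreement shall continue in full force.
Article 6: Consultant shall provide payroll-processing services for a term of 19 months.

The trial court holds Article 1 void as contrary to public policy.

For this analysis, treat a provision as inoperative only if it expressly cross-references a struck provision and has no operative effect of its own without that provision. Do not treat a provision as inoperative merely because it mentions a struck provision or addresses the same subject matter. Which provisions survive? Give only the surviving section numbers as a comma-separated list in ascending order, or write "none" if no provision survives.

4, 5, 6

Article 1 is struck. Article 2 merely fixes the exercise fee for Article 1; with Article 1 gone it has nothing to operate on and falls away. Article 5 declares Article 1, Article 2, and Article 3 mutually dependent; since one of them has fallen, all of them are of no effect. That brings down Article 3 as well. The remainder continues in force under Article 5. The provisions still in force are Article 4, Article 5, and Article 6.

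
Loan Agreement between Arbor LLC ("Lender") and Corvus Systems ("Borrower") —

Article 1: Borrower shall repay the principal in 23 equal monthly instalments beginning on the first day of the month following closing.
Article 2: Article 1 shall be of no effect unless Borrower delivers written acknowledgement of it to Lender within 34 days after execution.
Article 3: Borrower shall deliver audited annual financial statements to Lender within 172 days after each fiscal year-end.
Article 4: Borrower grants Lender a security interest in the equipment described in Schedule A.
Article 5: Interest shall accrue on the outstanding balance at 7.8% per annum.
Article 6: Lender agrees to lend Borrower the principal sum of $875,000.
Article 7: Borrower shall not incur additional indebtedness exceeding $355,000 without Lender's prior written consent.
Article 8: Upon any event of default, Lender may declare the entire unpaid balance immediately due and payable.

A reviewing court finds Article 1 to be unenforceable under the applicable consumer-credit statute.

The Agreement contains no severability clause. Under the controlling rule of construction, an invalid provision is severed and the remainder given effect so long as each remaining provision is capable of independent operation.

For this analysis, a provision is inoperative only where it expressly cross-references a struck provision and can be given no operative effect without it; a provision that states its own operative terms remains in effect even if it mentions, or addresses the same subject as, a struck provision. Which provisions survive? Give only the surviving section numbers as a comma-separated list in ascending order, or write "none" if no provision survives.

3, 4, 5, 6, 7, 8

Article 1 is struck. Article 2 operates only by reference to Article 1, so it falls with Article 1. With no severability clause, the stated default rule severs what cannot stand and enforces each remaining provision that can operate on its own. Article 3, Article 4, Article 5, Article 6, Article 7, and Article 8 remain in effect.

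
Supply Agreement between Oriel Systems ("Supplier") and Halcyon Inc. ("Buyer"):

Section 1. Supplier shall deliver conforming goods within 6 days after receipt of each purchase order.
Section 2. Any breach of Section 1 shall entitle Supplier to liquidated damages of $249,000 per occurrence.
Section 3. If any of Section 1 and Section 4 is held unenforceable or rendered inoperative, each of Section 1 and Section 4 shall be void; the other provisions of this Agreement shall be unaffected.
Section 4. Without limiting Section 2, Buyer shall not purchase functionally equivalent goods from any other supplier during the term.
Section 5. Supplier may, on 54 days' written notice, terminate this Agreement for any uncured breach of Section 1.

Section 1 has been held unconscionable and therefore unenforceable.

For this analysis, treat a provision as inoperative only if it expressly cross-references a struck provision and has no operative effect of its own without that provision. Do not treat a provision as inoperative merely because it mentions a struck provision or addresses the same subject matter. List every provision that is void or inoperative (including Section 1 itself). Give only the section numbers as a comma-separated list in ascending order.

1, 2, 4, 5

Section 1 is struck. The whole of Section 2 is the liquidated-damages amount, defined by reference to Section 1, so Section 2 cannot stand once Section 1 is removed. Section 5 merely fixes the termination right for breach of Section 1; with Section 1 gone it has nothing to operate on and falls away. Section 3 declares Section 1 and Section 4 mutually dependent; since one of them has fallen, all of them are of no effect. That brings down Section 4 as well. The remainder continues in force under Section 3. Only Section 3 remains in effect.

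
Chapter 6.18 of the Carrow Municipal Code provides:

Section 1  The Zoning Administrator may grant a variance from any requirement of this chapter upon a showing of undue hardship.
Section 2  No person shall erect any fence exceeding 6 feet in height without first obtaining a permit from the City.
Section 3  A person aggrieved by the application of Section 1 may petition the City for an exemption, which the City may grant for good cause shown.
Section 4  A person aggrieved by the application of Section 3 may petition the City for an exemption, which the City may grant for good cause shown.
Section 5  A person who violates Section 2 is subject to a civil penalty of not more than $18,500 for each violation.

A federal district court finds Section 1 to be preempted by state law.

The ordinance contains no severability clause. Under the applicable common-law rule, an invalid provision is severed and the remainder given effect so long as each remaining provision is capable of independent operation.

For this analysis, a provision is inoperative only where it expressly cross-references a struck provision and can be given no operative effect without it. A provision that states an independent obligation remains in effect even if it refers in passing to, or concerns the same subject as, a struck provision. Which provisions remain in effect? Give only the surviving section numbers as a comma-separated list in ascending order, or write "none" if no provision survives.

2, 5

Section 1 is struck. Section 3 has no operative effect of its own apart from Section 1 and is therefore inoperative. Section 4 merely fixes the exemption procedure for Section 3; with Section 3 gone it has nothing to operate on and falls away. Under the stated default rule, only provisions that cannot operate independently fall away; the rest are enforced. That leaves Section 2 and Section 5 in effect.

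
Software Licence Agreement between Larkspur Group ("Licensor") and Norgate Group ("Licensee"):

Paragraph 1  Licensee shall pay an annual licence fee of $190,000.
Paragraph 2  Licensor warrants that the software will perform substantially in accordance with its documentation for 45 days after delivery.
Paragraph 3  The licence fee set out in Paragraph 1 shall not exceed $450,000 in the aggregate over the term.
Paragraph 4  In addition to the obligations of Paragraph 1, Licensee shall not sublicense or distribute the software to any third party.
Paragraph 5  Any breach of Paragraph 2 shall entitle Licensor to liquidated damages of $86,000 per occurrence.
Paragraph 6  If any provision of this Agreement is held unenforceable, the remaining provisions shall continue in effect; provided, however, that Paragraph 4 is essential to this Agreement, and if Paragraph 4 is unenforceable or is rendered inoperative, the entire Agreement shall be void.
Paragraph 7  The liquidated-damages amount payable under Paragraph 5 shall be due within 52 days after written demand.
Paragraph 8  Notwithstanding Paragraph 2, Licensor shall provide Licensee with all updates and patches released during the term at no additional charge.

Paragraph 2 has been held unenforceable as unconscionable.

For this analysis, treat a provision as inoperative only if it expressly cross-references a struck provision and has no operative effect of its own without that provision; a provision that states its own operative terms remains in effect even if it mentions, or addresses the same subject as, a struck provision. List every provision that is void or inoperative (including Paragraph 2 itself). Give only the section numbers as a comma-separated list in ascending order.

Paragraph 2 is struck. The whole of Paragraph 5 is the liquidated-damages amount, defined by reference to Paragraph 2, so Paragraph 5 cannot stand once Paragraph 2 is removed. The whole of Paragraph 7 is the payment deadline for the liquidated-damages amount, defined by reference to Paragraph 5, so Paragraph 7 cannot stand once Paragraph 5 is removed. Paragraph 8 mentions Paragraph 2 but its own obligation stands independently of Paragraph 2, so Paragraph 8 is not affected. Paragraph 6 makes Paragraph 4 an essential term, but Paragraph 4 is unaffected, so the severability proviso in Paragraph 6 preserves the remaining provisions. The provisions still in force are Paragraph 1, Paragraph 3, Paragraph 4, Paragraph 6, and Paragraph 8.

2, 5, 7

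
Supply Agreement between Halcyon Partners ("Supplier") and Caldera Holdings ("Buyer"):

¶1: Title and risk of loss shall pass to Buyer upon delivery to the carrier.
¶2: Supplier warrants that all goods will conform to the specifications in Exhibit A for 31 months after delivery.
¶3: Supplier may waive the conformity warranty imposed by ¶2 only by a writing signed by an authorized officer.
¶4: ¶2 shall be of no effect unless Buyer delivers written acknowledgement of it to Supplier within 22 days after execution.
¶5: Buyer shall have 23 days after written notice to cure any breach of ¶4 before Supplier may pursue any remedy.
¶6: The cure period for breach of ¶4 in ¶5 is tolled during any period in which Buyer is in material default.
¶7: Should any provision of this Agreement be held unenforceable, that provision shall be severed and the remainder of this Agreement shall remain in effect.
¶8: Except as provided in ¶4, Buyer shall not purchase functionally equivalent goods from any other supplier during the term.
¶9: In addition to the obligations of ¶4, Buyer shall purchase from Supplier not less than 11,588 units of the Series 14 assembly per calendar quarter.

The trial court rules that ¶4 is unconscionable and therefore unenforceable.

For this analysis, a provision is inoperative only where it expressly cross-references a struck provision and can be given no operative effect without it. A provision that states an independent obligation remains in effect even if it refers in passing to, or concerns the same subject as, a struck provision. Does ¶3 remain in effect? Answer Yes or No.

Yes

¶4 is struck. ¶5 has no operative effect of its own apart from ¶4 and is therefore inoperative. The whole of ¶6 is the tolling of the cure period for breach of ¶4, defined by reference to ¶5, so ¶6 cannot stand once ¶5 is removed. ¶8 mentions ¶4 but its own obligation stands independently of ¶4, so ¶8 is not affected. ¶9 mentions ¶4 but its own obligation stands independently of ¶4, so ¶9 is not affected. Under the severability clause in ¶7, the remaining provisions continue in force. The provisions still in force are ¶1, ¶2, ¶3, ¶7, ¶8, and ¶9. ¶3 is among the surviving provisions, so the answer is yes.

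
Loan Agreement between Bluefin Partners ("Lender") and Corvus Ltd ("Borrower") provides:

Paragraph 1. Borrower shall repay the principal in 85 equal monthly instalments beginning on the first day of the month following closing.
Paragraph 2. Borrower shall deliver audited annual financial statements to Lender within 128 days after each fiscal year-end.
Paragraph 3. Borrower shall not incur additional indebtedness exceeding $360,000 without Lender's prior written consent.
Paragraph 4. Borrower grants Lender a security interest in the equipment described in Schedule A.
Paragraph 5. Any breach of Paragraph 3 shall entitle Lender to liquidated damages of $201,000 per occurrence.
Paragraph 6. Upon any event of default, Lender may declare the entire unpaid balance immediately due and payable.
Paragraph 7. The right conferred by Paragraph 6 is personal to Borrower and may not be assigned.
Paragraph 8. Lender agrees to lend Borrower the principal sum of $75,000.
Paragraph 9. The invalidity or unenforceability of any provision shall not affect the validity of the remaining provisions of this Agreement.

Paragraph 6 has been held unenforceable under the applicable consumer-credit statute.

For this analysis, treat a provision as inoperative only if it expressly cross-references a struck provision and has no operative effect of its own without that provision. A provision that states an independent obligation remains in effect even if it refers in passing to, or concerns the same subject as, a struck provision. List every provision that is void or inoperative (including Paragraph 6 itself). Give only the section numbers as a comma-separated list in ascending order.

6, 7

Paragraph 6 is struck. Paragraph 7 merely fixes the non-assignment of Paragraph 6; with Paragraph 6 gone it has nothing to operate on and falls away. Under the severability clause in Paragraph 9, the remaining provisions continue in force. Paragraph 1, Paragraph 2, Paragraph 3, Paragraph 4, Paragraph 5, Paragraph 8, and Paragraph 9 remain in effect.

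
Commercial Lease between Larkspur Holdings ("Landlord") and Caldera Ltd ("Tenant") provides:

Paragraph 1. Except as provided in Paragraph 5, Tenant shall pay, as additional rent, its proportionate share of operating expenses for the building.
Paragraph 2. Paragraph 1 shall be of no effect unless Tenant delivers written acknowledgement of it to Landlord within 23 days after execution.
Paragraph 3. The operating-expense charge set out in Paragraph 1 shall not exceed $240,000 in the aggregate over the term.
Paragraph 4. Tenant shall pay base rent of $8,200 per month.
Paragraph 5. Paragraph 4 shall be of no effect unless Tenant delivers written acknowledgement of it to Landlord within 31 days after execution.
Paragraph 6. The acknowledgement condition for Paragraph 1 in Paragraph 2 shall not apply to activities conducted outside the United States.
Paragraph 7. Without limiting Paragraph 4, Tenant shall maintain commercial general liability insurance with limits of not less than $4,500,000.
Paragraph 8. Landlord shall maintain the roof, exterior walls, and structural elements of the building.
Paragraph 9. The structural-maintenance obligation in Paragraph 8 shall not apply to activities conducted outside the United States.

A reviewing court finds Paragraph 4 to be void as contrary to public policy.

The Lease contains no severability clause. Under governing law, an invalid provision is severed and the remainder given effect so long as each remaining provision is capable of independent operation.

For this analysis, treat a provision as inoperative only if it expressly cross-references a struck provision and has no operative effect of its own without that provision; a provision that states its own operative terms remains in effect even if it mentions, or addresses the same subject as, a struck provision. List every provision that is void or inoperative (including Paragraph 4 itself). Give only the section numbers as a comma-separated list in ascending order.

4, 5

Paragraph 4 is struck. Paragraph 5 merely fixes the acknowledgement condition for Paragraph 4; with Paragraph 4 gone it has nothing to operate on and falls away. Although Paragraph 7 refers to Paragraph 4, its operative terms do not depend on Paragraph 4, so it remains in effect. Paragraph 1 mentions Paragraph 5 but its own obligation stands independently of Paragraph 5, so Paragraph 1 is not affected. With no severability clause, the stated default rule severs what cannot stand and enforces each remaining provision that can operate on its own. The provisions still in force are Paragraph 1, Paragraph 2, Paragraph 3, Paragraph 6, Paragraph 7, Paragraph 8, and Paragraph 9.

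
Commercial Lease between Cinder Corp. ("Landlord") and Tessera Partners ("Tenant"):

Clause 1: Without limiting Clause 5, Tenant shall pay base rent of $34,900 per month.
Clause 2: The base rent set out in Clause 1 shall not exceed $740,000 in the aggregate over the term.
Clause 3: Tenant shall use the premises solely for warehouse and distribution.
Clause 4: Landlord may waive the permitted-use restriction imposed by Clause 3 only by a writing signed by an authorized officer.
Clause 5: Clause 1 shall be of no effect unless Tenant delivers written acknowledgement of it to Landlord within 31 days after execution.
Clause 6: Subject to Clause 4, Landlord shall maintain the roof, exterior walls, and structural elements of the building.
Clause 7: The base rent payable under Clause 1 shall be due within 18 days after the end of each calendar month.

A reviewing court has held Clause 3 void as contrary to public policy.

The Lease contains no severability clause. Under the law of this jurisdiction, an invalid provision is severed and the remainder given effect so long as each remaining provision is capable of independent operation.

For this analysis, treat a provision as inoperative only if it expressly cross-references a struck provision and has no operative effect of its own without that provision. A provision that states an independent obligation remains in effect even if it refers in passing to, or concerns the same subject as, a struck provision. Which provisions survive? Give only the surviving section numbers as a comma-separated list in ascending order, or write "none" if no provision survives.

1, 2, 5, 6, 7

Clause 3 is struck. The only function of Clause 4 is the waiver condition for Clause 3, so it cannot stand once Clause 3 is removed. Although Clause 6 refers to Clause 4, its operative terms do not depend on Clause 4, so it remains in effect. Under the stated default rule, only provisions that cannot operate independently fall away; the rest are enforced. That leaves Clause 1, Clause 2, Clause 5, Clause 6, and Clause 7 in effect.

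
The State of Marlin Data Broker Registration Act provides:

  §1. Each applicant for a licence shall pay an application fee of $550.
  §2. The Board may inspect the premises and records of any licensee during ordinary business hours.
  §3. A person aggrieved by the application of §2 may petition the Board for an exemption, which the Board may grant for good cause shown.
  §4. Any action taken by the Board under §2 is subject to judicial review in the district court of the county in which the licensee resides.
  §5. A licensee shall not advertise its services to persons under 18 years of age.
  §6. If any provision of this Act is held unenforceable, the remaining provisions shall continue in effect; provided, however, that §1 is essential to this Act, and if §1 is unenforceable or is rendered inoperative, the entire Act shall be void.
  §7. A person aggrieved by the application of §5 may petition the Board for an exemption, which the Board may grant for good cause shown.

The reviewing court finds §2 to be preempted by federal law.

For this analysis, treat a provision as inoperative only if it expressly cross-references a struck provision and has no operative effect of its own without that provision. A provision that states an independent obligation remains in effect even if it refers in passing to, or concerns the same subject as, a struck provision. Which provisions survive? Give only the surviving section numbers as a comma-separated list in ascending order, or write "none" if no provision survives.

§2 is struck. §3 operates only by reference to §2, so it falls with §2. §4 operates only by reference to §2, so it falls with §2. §6 makes §1 an essential term, but §1 is unaffected, so the severability proviso in §6 preserves the remaining provisions. The provisions still in force are §1, §5, §6, and §7.

1, 5, 6, 7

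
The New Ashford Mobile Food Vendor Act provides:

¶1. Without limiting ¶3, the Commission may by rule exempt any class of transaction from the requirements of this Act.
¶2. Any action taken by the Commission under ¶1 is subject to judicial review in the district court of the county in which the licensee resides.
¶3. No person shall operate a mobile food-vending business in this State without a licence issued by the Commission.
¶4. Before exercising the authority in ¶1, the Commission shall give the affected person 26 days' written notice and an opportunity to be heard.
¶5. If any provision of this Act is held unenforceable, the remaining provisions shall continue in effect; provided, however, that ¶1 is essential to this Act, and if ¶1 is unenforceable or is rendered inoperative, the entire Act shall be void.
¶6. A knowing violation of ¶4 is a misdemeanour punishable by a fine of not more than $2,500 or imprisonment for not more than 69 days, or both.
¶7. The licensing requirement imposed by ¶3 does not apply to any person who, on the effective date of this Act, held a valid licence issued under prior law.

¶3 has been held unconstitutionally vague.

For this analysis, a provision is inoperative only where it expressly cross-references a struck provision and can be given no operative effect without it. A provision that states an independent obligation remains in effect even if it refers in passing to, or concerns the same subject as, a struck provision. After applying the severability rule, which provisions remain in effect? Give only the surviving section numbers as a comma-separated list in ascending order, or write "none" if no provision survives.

¶3 is struck. ¶7 operates only by reference to ¶3, so it falls with ¶3. Although ¶1 refers to ¶3, its operative terms do not depend on ¶3, so it remains in effect. ¶5 makes ¶1 an essential term, but ¶1 is unaffected, so the severability proviso in ¶5 preserves the remaining provisions. That leaves ¶1, ¶2, ¶4, ¶5, and ¶6 in effect.

1, 2, 4, 5, 6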